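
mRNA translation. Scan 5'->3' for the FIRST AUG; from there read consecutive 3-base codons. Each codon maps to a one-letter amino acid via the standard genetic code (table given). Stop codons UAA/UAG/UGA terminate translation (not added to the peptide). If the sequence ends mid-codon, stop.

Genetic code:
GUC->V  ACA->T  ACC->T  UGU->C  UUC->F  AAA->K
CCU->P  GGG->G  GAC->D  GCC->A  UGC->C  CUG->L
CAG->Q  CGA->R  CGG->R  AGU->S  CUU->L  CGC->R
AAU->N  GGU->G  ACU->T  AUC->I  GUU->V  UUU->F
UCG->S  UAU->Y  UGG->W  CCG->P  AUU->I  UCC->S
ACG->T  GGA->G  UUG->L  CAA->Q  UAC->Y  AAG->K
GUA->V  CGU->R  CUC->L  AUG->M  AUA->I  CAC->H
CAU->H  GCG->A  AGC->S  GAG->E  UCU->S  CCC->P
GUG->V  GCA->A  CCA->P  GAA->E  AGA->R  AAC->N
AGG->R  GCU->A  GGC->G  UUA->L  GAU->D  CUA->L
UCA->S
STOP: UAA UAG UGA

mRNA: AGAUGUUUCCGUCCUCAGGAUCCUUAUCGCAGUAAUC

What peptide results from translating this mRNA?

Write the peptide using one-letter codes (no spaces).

start AUG at pos 2
pos 2: AUG -> M; peptide=M
pos 5: UUU -> F; peptide=MF
pos 8: CCG -> P; peptide=MFP
pos 11: UCC -> S; peptide=MFPS
pos 14: UCA -> S; peptide=MFPSS
pos 17: GGA -> G; peptide=MFPSSG
pos 20: UCC -> S; peptide=MFPSSGS
pos 23: UUA -> L; peptide=MFPSSGSL
pos 26: UCG -> S; peptide=MFPSSGSLS
pos 29: CAG -> Q; peptide=MFPSSGSLSQ
pos 32: UAA -> STOP

Answer: MFPSSGSLSQ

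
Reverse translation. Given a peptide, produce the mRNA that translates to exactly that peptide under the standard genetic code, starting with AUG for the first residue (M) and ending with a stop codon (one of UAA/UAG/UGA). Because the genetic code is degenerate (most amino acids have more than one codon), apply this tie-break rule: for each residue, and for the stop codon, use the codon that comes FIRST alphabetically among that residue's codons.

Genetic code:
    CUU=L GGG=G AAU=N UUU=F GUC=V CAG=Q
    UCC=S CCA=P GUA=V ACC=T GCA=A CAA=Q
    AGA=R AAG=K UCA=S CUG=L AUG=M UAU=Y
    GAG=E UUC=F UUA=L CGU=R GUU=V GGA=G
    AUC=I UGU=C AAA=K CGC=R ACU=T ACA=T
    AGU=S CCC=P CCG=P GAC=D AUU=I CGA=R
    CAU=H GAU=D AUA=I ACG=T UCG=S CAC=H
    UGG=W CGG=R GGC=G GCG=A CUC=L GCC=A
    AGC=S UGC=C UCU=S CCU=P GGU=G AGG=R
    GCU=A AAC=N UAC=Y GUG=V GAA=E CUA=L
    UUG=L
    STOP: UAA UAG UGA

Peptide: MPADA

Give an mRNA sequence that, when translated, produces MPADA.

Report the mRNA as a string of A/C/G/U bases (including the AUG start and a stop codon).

residue 1: M -> AUG (start codon)
residue 2: P codons sorted = CCA,CCC,CCG,CCU -> pick first = CCA
residue 3: A codons sorted = GCA,GCC,GCG,GCU -> pick first = GCA
residue 4: D codons sorted = GAC,GAU -> pick first = GAC
residue 5: A codons sorted = GCA,GCC,GCG,GCU -> pick first = GCA
terminator: stop codons sorted = UAA,UAG,UGA -> pick first = UAA

Answer: mRNA: AUGCCAGCAGACGCAUAA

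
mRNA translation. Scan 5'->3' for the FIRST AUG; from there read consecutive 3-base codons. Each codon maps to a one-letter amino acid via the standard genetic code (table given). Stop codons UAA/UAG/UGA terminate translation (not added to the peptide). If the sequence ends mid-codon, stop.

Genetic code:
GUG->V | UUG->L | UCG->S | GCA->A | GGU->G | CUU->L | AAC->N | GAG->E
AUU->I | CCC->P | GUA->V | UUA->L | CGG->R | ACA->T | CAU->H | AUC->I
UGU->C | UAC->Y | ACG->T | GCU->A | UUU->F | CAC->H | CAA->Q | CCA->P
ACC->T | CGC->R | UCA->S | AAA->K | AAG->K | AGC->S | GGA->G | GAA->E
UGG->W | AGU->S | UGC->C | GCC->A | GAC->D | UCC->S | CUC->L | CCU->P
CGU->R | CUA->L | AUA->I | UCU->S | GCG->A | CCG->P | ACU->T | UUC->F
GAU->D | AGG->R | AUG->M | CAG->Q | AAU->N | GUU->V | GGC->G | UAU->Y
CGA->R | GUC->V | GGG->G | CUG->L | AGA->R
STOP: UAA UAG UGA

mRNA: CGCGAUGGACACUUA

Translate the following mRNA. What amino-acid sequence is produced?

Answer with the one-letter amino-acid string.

start AUG at pos 4
pos 4: AUG -> M; peptide=M
pos 7: GAC -> D; peptide=MD
pos 10: ACU -> T; peptide=MDT
pos 13: only 2 nt remain (<3), stop (end of mRNA)

Answer: MDT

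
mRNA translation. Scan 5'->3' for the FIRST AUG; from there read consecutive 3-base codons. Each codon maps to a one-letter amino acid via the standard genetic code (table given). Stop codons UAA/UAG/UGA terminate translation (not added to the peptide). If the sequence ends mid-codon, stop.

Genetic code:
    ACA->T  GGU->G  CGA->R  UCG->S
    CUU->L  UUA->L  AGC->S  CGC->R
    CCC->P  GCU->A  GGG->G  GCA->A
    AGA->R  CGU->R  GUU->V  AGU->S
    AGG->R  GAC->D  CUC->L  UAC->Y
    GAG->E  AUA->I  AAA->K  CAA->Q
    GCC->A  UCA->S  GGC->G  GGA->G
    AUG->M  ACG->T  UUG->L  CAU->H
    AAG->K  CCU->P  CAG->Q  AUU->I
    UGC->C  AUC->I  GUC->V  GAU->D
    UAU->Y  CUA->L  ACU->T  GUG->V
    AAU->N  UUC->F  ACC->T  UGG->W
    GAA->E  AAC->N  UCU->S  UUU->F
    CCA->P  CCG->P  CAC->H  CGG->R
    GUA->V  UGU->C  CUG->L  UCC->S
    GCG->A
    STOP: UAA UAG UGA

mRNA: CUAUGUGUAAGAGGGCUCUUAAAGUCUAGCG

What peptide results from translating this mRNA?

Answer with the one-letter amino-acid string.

Answer: MCKRALKV

Derivation:
start AUG at pos 2
pos 2: AUG -> M; peptide=M
pos 5: UGU -> C; peptide=MC
pos 8: AAG -> K; peptide=MCK
pos 11: AGG -> R; peptide=MCKR
pos 14: GCU -> A; peptide=MCKRA
pos 17: CUU -> L; peptide=MCKRAL
pos 20: AAA -> K; peptide=MCKRALK
pos 23: GUC -> V; peptide=MCKRALKV
pos 26: UAG -> STOP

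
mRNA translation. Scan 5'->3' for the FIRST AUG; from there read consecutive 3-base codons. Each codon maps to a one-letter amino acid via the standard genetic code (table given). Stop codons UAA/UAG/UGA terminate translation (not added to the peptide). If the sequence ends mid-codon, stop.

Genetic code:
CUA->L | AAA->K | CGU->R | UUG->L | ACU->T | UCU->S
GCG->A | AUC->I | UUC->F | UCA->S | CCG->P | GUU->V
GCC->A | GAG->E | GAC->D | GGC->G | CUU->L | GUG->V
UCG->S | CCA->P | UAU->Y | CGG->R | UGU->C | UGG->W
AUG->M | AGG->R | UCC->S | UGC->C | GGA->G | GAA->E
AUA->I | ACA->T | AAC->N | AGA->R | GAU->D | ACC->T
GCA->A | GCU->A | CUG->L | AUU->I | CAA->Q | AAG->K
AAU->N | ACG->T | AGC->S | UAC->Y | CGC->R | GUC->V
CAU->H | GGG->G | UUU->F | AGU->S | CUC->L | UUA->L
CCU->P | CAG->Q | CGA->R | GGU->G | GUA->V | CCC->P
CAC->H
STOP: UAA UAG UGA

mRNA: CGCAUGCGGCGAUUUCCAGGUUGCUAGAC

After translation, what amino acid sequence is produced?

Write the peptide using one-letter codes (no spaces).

start AUG at pos 3
pos 3: AUG -> M; peptide=M
pos 6: CGG -> R; peptide=MR
pos 9: CGA -> R; peptide=MRR
pos 12: UUU -> F; peptide=MRRF
pos 15: CCA -> P; peptide=MRRFP
pos 18: GGU -> G; peptide=MRRFPG
pos 21: UGC -> C; peptide=MRRFPGC
pos 24: UAG -> STOP

Answer: MRRFPGC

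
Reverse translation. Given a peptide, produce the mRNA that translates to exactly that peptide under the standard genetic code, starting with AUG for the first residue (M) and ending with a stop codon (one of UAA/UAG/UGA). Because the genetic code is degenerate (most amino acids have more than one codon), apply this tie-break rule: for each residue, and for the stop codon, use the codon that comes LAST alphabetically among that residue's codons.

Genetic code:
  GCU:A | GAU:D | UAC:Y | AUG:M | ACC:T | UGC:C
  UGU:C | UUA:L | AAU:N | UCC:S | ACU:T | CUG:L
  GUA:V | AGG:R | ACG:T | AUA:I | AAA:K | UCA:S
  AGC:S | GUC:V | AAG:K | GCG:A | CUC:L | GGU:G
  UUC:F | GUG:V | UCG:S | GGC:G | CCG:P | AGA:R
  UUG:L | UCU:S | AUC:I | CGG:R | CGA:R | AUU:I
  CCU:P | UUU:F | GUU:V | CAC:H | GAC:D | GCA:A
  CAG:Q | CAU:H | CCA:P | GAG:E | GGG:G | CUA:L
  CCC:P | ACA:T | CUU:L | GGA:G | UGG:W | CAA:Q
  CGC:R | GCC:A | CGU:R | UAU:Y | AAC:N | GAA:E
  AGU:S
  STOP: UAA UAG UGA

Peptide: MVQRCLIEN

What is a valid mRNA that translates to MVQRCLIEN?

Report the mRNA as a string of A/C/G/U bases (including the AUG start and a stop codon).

Answer: mRNA: AUGGUUCAGCGUUGUUUGAUUGAGAAUUGA

Derivation:
residue 1: M -> AUG (start codon)
residue 2: V codons sorted = GUA,GUC,GUG,GUU -> pick last = GUU
residue 3: Q codons sorted = CAA,CAG -> pick last = CAG
residue 4: R codons sorted = AGA,AGG,CGA,CGC,CGG,CGU -> pick last = CGU
residue 5: C codons sorted = UGC,UGU -> pick last = UGU
residue 6: L codons sorted = CUA,CUC,CUG,CUU,UUA,UUG -> pick last = UUG
residue 7: I codons sorted = AUA,AUC,AUU -> pick last = AUU
residue 8: E codons sorted = GAA,GAG -> pick last = GAG
residue 9: N codons sorted = AAC,AAU -> pick last = AAU
terminator: stop codons sorted = UAA,UAG,UGA -> pick last = UGA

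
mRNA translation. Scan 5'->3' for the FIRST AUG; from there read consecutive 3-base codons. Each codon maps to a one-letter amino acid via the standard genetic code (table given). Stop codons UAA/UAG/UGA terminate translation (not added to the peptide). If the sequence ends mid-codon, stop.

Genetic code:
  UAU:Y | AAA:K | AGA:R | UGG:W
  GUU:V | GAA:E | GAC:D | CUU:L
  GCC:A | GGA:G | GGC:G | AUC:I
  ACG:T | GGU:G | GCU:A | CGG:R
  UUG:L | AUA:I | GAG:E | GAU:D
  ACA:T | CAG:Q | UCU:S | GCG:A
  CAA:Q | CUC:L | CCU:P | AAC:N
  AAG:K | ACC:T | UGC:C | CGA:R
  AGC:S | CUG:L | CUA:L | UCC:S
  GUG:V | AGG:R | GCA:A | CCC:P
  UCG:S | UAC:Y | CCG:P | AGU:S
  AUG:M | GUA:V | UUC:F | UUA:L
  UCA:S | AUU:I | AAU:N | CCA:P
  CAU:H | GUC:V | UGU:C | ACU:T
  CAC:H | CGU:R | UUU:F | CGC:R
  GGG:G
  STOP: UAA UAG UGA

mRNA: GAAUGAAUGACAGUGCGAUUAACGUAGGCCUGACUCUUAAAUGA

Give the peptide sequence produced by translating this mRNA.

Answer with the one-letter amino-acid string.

start AUG at pos 2
pos 2: AUG -> M; peptide=M
pos 5: AAU -> N; peptide=MN
pos 8: GAC -> D; peptide=MND
pos 11: AGU -> S; peptide=MNDS
pos 14: GCG -> A; peptide=MNDSA
pos 17: AUU -> I; peptide=MNDSAI
pos 20: AAC -> N; peptide=MNDSAIN
pos 23: GUA -> V; peptide=MNDSAINV
pos 26: GGC -> G; peptide=MNDSAINVG
pos 29: CUG -> L; peptide=MNDSAINVGL
pos 32: ACU -> T; peptide=MNDSAINVGLT
pos 35: CUU -> L; peptide=MNDSAINVGLTL
pos 38: AAA -> K; peptide=MNDSAINVGLTLK
pos 41: UGA -> STOP

Answer: MNDSAINVGLTLK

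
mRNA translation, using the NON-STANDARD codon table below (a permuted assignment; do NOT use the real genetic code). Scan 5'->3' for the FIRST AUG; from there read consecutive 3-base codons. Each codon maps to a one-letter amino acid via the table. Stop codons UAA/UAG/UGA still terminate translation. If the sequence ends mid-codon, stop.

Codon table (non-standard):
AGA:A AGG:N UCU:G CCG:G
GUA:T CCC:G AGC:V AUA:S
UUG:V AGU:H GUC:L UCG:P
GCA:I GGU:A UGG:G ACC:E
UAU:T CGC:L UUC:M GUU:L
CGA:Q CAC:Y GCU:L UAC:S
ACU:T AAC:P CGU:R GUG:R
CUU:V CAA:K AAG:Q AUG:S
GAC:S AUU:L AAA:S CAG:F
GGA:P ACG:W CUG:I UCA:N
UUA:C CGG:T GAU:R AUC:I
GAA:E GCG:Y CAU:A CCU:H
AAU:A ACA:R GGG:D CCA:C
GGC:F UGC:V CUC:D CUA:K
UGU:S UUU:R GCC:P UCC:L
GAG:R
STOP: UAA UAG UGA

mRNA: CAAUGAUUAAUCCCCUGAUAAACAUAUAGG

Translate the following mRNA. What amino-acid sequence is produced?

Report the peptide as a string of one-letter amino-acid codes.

start AUG at pos 2
pos 2: AUG -> S; peptide=S
pos 5: AUU -> L; peptide=SL
pos 8: AAU -> A; peptide=SLA
pos 11: CCC -> G; peptide=SLAG
pos 14: CUG -> I; peptide=SLAGI
pos 17: AUA -> S; peptide=SLAGIS
pos 20: AAC -> P; peptide=SLAGISP
pos 23: AUA -> S; peptide=SLAGISPS
pos 26: UAG -> STOP

Answer: SLAGISPS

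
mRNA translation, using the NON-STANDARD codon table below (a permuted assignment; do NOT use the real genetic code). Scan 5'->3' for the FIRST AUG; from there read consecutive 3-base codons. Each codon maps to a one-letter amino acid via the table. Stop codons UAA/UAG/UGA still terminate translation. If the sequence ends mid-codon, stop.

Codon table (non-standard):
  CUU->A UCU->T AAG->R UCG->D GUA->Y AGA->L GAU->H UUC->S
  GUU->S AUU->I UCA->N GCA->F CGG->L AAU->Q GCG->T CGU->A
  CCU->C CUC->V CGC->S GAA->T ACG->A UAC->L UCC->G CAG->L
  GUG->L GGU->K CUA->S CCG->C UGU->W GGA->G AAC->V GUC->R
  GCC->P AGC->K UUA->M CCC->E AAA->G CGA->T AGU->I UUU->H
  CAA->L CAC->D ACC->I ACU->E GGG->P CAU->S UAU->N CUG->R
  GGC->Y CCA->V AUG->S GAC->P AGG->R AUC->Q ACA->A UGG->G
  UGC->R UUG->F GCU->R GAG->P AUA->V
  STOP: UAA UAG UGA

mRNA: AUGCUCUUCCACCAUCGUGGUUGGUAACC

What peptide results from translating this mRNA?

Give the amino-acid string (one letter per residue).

Answer: SVSDSAKG

Derivation:
start AUG at pos 0
pos 0: AUG -> S; peptide=S
pos 3: CUC -> V; peptide=SV
pos 6: UUC -> S; peptide=SVS
pos 9: CAC -> D; peptide=SVSD
pos 12: CAU -> S; peptide=SVSDS
pos 15: CGU -> A; peptide=SVSDSA
pos 18: GGU -> K; peptide=SVSDSAK
pos 21: UGG -> G; peptide=SVSDSAKG
pos 24: UAA -> STOP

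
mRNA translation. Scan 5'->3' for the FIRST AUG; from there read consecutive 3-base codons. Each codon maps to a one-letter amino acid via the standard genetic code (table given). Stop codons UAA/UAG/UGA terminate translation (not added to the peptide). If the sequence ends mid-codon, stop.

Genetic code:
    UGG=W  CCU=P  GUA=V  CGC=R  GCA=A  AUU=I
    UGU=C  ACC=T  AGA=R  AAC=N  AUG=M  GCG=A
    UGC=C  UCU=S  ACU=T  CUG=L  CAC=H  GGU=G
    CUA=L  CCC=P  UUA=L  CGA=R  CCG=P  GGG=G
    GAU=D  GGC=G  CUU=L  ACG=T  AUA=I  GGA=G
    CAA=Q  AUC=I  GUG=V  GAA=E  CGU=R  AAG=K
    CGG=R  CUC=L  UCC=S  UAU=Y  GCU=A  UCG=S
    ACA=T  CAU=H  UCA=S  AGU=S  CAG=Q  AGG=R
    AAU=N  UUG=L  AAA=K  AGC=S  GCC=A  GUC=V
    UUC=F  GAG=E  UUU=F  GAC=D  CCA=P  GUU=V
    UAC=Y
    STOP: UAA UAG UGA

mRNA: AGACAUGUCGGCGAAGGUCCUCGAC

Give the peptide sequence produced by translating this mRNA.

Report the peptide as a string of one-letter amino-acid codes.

start AUG at pos 4
pos 4: AUG -> M; peptide=M
pos 7: UCG -> S; peptide=MS
pos 10: GCG -> A; peptide=MSA
pos 13: AAG -> K; peptide=MSAK
pos 16: GUC -> V; peptide=MSAKV
pos 19: CUC -> L; peptide=MSAKVL
pos 22: GAC -> D; peptide=MSAKVLD
pos 25: only 0 nt remain (<3), stop (end of mRNA)

Answer: MSAKVLD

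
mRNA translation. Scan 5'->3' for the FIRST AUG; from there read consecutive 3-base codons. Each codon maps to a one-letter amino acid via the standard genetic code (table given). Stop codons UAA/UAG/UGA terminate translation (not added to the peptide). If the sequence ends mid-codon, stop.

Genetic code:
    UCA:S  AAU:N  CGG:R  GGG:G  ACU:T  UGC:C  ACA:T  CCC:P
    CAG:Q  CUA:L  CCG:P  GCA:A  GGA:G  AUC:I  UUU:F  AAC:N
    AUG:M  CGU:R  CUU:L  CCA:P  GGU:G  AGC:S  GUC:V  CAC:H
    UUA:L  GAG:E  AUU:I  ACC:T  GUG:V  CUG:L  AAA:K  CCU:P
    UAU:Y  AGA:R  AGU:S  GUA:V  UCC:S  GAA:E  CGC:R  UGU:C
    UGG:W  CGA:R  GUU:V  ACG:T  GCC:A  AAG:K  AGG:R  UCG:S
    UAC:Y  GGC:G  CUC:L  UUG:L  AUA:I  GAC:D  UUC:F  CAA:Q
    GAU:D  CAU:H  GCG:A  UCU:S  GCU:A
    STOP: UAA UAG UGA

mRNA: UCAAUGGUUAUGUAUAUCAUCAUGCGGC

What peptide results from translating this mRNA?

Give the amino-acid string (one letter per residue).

Answer: MVMYIIMR

Derivation:
start AUG at pos 3
pos 3: AUG -> M; peptide=M
pos 6: GUU -> V; peptide=MV
pos 9: AUG -> M; peptide=MVM
pos 12: UAU -> Y; peptide=MVMY
pos 15: AUC -> I; peptide=MVMYI
pos 18: AUC -> I; peptide=MVMYII
pos 21: AUG -> M; peptide=MVMYIIM
pos 24: CGG -> R; peptide=MVMYIIMR
pos 27: only 1 nt remain (<3), stop (end of mRNA)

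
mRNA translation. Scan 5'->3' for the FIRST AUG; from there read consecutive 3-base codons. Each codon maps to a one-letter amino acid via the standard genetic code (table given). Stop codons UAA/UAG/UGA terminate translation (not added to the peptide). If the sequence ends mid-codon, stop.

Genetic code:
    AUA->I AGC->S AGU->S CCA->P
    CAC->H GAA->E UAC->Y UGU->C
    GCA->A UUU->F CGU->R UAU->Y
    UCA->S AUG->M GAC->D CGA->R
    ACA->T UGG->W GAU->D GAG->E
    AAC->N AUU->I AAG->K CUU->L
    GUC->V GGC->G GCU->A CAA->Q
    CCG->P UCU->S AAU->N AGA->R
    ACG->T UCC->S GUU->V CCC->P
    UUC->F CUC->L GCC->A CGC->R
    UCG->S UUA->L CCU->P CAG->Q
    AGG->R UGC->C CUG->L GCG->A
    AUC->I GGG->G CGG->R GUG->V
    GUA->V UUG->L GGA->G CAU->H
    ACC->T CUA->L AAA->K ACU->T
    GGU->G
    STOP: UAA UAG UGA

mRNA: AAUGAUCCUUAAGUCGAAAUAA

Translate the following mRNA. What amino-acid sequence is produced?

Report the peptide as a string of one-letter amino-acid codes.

start AUG at pos 1
pos 1: AUG -> M; peptide=M
pos 4: AUC -> I; peptide=MI
pos 7: CUU -> L; peptide=MIL
pos 10: AAG -> K; peptide=MILK
pos 13: UCG -> S; peptide=MILKS
pos 16: AAA -> K; peptide=MILKSK
pos 19: UAA -> STOP

Answer: MILKSK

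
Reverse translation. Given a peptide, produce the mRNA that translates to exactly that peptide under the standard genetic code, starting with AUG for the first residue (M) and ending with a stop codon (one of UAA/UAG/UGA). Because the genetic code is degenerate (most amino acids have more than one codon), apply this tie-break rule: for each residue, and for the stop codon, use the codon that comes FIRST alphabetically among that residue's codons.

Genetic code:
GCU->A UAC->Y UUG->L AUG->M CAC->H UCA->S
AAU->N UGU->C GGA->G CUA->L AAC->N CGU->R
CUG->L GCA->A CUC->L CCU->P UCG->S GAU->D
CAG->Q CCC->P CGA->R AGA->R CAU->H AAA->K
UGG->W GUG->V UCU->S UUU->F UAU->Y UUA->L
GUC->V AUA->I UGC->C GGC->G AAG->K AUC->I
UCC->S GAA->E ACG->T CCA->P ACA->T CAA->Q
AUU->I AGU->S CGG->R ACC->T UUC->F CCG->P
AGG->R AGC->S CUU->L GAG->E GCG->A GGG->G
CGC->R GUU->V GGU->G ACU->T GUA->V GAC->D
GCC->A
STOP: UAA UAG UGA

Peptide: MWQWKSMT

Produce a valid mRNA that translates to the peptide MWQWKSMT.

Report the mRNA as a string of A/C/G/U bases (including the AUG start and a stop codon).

Answer: mRNA: AUGUGGCAAUGGAAAAGCAUGACAUAA

Derivation:
residue 1: M -> AUG (start codon)
residue 2: W -> UGG (only codon)
residue 3: Q codons sorted = CAA,CAG -> pick first = CAA
residue 4: W -> UGG (only codon)
residue 5: K codons sorted = AAA,AAG -> pick first = AAA
residue 6: S codons sorted = AGC,AGU,UCA,UCC,UCG,UCU -> pick first = AGC
residue 7: M -> AUG (only codon)
residue 8: T codons sorted = ACA,ACC,ACG,ACU -> pick first = ACA
terminator: stop codons sorted = UAA,UAG,UGA -> pick first = UAA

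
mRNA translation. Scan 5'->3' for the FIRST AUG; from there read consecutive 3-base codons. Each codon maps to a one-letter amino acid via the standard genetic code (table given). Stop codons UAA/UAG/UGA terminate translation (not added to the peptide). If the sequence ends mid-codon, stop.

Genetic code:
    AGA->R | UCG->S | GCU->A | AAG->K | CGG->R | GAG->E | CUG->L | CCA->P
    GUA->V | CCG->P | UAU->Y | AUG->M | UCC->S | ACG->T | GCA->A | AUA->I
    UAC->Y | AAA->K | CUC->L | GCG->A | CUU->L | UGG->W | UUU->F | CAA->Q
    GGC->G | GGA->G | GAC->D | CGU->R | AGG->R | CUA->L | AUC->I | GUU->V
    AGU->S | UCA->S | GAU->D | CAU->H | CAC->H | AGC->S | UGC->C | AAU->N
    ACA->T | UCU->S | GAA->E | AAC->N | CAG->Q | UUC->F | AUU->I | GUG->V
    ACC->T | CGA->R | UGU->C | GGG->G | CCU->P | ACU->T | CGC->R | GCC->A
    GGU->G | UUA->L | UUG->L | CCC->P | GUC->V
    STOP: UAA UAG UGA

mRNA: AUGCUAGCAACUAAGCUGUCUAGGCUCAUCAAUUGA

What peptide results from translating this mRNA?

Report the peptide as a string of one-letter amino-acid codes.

Answer: MLATKLSRLIN

Derivation:
start AUG at pos 0
pos 0: AUG -> M; peptide=M
pos 3: CUA -> L; peptide=ML
pos 6: GCA -> A; peptide=MLA
pos 9: ACU -> T; peptide=MLAT
pos 12: AAG -> K; peptide=MLATK
pos 15: CUG -> L; peptide=MLATKL
pos 18: UCU -> S; peptide=MLATKLS
pos 21: AGG -> R; peptide=MLATKLSR
pos 24: CUC -> L; peptide=MLATKLSRL
pos 27: AUC -> I; peptide=MLATKLSRLI
pos 30: AAU -> N; peptide=MLATKLSRLIN
pos 33: UGA -> STOP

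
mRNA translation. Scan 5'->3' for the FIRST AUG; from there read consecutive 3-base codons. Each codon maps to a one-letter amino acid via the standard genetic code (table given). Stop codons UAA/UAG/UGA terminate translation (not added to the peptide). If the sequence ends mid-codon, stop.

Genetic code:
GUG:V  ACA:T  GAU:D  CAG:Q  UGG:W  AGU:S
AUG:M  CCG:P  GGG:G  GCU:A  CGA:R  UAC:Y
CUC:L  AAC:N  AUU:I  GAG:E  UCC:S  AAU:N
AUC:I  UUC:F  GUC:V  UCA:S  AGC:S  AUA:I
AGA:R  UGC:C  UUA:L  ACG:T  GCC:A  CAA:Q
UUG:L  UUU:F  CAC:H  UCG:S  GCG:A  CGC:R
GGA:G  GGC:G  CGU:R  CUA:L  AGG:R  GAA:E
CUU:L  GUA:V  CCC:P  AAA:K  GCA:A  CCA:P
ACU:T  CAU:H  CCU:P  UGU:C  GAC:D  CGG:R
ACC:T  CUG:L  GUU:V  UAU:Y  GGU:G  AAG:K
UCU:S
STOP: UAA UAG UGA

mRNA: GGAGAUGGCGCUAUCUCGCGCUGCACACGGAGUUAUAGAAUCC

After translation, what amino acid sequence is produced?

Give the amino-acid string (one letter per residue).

Answer: MALSRAAHGVIES

Derivation:
start AUG at pos 4
pos 4: AUG -> M; peptide=M
pos 7: GCG -> A; peptide=MA
pos 10: CUA -> L; peptide=MAL
pos 13: UCU -> S; peptide=MALS
pos 16: CGC -> R; peptide=MALSR
pos 19: GCU -> A; peptide=MALSRA
pos 22: GCA -> A; peptide=MALSRAA
pos 25: CAC -> H; peptide=MALSRAAH
pos 28: GGA -> G; peptide=MALSRAAHG
pos 31: GUU -> V; peptide=MALSRAAHGV
pos 34: AUA -> I; peptide=MALSRAAHGVI
pos 37: GAA -> E; peptide=MALSRAAHGVIE
pos 40: UCC -> S; peptide=MALSRAAHGVIES
pos 43: only 0 nt remain (<3), stop (end of mRNA)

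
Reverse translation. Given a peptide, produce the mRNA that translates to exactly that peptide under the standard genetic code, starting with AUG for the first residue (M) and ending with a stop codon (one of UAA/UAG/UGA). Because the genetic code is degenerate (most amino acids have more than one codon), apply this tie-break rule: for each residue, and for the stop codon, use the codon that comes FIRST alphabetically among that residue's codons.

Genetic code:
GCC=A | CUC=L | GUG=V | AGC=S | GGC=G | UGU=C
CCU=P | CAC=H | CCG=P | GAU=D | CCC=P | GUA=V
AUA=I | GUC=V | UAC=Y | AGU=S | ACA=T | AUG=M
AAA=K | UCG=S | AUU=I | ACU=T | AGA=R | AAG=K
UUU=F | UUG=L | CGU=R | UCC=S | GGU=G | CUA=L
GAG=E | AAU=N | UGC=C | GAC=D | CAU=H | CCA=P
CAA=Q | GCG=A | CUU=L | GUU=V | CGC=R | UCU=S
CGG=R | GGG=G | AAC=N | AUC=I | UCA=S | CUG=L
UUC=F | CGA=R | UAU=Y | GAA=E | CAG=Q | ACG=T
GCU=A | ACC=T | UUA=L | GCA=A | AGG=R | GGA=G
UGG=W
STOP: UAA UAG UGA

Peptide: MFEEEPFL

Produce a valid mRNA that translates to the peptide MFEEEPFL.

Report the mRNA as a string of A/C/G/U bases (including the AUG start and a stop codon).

residue 1: M -> AUG (start codon)
residue 2: F codons sorted = UUC,UUU -> pick first = UUC
residue 3: E codons sorted = GAA,GAG -> pick first = GAA
residue 4: E codons sorted = GAA,GAG -> pick first = GAA
residue 5: E codons sorted = GAA,GAG -> pick first = GAA
residue 6: P codons sorted = CCA,CCC,CCG,CCU -> pick first = CCA
residue 7: F codons sorted = UUC,UUU -> pick first = UUC
residue 8: L codons sorted = CUA,CUC,CUG,CUU,UUA,UUG -> pick first = CUA
terminator: stop codons sorted = UAA,UAG,UGA -> pick first = UAA

Answer: mRNA: AUGUUCGAAGAAGAACCAUUCCUAUAA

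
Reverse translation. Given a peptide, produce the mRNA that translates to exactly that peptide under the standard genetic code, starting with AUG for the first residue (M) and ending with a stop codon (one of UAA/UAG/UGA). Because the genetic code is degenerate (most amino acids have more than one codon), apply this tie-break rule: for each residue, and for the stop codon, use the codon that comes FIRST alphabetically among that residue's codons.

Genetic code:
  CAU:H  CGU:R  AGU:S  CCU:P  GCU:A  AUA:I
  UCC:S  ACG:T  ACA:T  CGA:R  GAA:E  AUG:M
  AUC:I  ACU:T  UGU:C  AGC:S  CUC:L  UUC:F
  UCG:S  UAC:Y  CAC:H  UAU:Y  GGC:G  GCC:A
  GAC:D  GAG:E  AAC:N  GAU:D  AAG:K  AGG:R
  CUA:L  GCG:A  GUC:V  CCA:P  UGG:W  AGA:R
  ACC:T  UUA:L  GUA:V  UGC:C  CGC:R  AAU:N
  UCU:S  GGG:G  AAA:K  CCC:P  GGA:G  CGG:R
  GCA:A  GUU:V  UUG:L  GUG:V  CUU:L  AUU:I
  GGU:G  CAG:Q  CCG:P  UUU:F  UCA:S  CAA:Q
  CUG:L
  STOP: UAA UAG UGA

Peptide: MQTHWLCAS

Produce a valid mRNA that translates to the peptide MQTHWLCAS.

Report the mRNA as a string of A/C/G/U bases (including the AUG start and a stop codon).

residue 1: M -> AUG (start codon)
residue 2: Q codons sorted = CAA,CAG -> pick first = CAA
residue 3: T codons sorted = ACA,ACC,ACG,ACU -> pick first = ACA
residue 4: H codons sorted = CAC,CAU -> pick first = CAC
residue 5: W -> UGG (only codon)
residue 6: L codons sorted = CUA,CUC,CUG,CUU,UUA,UUG -> pick first = CUA
residue 7: C codons sorted = UGC,UGU -> pick first = UGC
residue 8: A codons sorted = GCA,GCC,GCG,GCU -> pick first = GCA
residue 9: S codons sorted = AGC,AGU,UCA,UCC,UCG,UCU -> pick first = AGC
terminator: stop codons sorted = UAA,UAG,UGA -> pick first = UAA

Answer: mRNA: AUGCAAACACACUGGCUAUGCGCAAGCUAA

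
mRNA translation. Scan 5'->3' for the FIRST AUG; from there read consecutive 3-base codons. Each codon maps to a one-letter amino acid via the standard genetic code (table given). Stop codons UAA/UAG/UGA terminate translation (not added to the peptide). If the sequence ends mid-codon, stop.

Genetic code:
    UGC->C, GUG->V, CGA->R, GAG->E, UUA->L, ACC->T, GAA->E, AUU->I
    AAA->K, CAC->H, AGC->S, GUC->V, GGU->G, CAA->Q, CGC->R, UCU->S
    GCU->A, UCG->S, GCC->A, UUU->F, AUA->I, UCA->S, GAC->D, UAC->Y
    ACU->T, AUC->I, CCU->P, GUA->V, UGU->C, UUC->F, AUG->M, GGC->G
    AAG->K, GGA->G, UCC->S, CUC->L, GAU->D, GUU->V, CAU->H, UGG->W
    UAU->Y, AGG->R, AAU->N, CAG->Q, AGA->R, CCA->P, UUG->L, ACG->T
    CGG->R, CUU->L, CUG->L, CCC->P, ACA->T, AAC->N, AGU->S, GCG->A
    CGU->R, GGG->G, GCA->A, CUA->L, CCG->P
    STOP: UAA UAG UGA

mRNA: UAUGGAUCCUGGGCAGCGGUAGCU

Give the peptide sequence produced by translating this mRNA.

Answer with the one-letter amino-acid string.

Answer: MDPGQR

Derivation:
start AUG at pos 1
pos 1: AUG -> M; peptide=M
pos 4: GAU -> D; peptide=MD
pos 7: CCU -> P; peptide=MDP
pos 10: GGG -> G; peptide=MDPG
pos 13: CAG -> Q; peptide=MDPGQ
pos 16: CGG -> R; peptide=MDPGQR
pos 19: UAG -> STOP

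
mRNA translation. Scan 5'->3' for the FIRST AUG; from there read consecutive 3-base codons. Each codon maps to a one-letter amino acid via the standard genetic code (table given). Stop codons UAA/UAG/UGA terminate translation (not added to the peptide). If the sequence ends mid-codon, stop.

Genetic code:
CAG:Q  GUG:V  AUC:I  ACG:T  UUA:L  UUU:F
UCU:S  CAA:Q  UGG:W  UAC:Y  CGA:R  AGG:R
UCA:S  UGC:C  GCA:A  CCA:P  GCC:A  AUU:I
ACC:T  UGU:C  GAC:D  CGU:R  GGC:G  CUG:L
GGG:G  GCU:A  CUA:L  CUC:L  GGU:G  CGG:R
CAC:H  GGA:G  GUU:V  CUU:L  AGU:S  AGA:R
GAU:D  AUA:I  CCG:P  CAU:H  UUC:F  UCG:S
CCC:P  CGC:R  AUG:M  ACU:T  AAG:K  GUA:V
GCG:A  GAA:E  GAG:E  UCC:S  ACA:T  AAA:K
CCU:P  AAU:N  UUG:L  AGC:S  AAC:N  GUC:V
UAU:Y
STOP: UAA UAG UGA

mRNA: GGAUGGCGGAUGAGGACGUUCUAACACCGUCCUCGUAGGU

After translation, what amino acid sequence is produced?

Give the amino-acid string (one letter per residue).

Answer: MADEDVLTPSS

Derivation:
start AUG at pos 2
pos 2: AUG -> M; peptide=M
pos 5: GCG -> A; peptide=MA
pos 8: GAU -> D; peptide=MAD
pos 11: GAG -> E; peptide=MADE
pos 14: GAC -> D; peptide=MADED
pos 17: GUU -> V; peptide=MADEDV
pos 20: CUA -> L; peptide=MADEDVL
pos 23: ACA -> T; peptide=MADEDVLT
pos 26: CCG -> P; peptide=MADEDVLTP
pos 29: UCC -> S; peptide=MADEDVLTPS
pos 32: UCG -> S; peptide=MADEDVLTPSS
pos 35: UAG -> STOP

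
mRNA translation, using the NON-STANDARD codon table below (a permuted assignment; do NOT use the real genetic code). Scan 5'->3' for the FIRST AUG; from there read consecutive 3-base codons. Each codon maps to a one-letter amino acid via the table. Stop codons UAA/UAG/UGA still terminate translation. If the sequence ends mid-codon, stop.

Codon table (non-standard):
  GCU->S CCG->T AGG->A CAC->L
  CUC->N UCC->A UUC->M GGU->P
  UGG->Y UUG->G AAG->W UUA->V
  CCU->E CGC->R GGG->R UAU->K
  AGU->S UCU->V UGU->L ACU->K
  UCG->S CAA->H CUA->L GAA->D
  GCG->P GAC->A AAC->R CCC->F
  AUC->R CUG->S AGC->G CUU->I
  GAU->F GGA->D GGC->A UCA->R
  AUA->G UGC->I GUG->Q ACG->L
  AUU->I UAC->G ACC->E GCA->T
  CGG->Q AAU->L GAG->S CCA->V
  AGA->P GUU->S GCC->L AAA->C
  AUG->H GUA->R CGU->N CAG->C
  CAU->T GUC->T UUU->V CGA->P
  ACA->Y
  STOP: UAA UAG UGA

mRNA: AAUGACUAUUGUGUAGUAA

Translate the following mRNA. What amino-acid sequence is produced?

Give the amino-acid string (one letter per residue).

start AUG at pos 1
pos 1: AUG -> H; peptide=H
pos 4: ACU -> K; peptide=HK
pos 7: AUU -> I; peptide=HKI
pos 10: GUG -> Q; peptide=HKIQ
pos 13: UAG -> STOP

Answer: HKIQ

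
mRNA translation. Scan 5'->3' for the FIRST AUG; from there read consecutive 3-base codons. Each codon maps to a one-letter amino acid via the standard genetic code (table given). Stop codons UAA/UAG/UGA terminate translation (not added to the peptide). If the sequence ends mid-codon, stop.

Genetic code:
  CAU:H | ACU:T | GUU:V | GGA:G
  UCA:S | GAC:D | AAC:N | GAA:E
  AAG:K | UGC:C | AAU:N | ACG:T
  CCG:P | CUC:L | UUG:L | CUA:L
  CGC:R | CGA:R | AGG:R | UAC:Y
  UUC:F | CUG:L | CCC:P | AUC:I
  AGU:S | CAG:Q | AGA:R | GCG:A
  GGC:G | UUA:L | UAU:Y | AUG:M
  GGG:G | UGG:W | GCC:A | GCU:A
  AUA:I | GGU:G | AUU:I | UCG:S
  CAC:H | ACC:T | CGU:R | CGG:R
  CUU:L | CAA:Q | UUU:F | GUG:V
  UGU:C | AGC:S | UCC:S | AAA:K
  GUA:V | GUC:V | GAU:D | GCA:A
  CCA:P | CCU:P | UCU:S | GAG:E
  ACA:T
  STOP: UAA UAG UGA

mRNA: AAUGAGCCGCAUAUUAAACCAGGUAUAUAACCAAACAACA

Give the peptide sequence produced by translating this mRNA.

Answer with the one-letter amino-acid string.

Answer: MSRILNQVYNQTT

Derivation:
start AUG at pos 1
pos 1: AUG -> M; peptide=M
pos 4: AGC -> S; peptide=MS
pos 7: CGC -> R; peptide=MSR
pos 10: AUA -> I; peptide=MSRI
pos 13: UUA -> L; peptide=MSRIL
pos 16: AAC -> N; peptide=MSRILN
pos 19: CAG -> Q; peptide=MSRILNQ
pos 22: GUA -> V; peptide=MSRILNQV
pos 25: UAU -> Y; peptide=MSRILNQVY
pos 28: AAC -> N; peptide=MSRILNQVYN
pos 31: CAA -> Q; peptide=MSRILNQVYNQ
pos 34: ACA -> T; peptide=MSRILNQVYNQT
pos 37: ACA -> T; peptide=MSRILNQVYNQTT
pos 40: only 0 nt remain (<3), stop (end of mRNA)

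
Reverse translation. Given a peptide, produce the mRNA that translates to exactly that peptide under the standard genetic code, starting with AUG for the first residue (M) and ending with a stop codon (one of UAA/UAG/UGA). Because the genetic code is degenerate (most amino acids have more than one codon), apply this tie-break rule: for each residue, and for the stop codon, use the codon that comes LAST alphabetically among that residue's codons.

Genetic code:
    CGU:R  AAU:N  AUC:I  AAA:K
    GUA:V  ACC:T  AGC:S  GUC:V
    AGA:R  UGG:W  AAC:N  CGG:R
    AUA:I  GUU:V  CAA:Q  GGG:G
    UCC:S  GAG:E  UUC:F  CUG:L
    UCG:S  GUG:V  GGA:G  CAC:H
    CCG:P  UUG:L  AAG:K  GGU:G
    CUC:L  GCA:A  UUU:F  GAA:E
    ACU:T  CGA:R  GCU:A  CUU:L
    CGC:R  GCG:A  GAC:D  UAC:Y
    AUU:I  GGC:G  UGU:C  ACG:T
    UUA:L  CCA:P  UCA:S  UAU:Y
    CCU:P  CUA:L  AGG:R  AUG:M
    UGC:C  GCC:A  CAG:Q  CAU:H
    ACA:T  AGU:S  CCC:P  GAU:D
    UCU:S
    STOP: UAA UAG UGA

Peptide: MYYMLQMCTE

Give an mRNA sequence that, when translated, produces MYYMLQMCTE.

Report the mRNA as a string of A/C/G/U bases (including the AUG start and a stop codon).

residue 1: M -> AUG (start codon)
residue 2: Y codons sorted = UAC,UAU -> pick last = UAU
residue 3: Y codons sorted = UAC,UAU -> pick last = UAU
residue 4: M -> AUG (only codon)
residue 5: L codons sorted = CUA,CUC,CUG,CUU,UUA,UUG -> pick last = UUG
residue 6: Q codons sorted = CAA,CAG -> pick last = CAG
residue 7: M -> AUG (only codon)
residue 8: C codons sorted = UGC,UGU -> pick last = UGU
residue 9: T codons sorted = ACA,ACC,ACG,ACU -> pick last = ACU
residue 10: E codons sorted = GAA,GAG -> pick last = GAG
terminator: stop codons sorted = UAA,UAG,UGA -> pick last = UGA

Answer: mRNA: AUGUAUUAUAUGUUGCAGAUGUGUACUGAGUGA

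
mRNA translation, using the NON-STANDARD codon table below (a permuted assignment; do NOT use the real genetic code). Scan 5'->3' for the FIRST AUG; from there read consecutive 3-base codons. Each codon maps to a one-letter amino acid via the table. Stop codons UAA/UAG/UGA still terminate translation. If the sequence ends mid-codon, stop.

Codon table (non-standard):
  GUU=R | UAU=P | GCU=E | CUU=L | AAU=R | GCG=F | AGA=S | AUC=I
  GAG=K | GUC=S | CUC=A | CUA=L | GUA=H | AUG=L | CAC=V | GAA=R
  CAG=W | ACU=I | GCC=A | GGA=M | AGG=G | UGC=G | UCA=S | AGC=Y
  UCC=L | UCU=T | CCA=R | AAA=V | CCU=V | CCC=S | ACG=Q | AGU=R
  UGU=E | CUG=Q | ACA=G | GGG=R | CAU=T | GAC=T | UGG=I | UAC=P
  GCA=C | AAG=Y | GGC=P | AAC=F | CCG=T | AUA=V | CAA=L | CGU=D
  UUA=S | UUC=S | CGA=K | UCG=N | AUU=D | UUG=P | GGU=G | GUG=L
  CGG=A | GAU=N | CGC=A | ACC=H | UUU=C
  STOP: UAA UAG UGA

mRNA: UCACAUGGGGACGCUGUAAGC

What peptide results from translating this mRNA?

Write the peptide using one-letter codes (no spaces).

start AUG at pos 4
pos 4: AUG -> L; peptide=L
pos 7: GGG -> R; peptide=LR
pos 10: ACG -> Q; peptide=LRQ
pos 13: CUG -> Q; peptide=LRQQ
pos 16: UAA -> STOP

Answer: LRQQ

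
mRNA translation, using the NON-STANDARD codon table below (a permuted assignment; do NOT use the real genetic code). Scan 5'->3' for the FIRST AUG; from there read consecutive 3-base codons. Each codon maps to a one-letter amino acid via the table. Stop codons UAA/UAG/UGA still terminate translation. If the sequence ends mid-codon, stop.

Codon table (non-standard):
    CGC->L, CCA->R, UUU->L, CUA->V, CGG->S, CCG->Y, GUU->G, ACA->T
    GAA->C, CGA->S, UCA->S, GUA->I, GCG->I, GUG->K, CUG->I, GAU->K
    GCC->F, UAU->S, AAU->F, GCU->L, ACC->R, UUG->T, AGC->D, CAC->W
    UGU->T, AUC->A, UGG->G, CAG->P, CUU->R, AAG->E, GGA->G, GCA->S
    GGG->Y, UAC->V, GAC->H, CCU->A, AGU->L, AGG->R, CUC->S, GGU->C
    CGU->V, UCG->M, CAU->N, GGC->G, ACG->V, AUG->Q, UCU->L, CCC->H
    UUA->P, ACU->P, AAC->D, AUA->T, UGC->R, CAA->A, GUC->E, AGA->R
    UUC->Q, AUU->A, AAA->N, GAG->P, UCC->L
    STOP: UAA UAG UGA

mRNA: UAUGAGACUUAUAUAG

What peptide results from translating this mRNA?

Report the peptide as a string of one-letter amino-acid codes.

Answer: QRRT

Derivation:
start AUG at pos 1
pos 1: AUG -> Q; peptide=Q
pos 4: AGA -> R; peptide=QR
pos 7: CUU -> R; peptide=QRR
pos 10: AUA -> T; peptide=QRRT
pos 13: UAG -> STOP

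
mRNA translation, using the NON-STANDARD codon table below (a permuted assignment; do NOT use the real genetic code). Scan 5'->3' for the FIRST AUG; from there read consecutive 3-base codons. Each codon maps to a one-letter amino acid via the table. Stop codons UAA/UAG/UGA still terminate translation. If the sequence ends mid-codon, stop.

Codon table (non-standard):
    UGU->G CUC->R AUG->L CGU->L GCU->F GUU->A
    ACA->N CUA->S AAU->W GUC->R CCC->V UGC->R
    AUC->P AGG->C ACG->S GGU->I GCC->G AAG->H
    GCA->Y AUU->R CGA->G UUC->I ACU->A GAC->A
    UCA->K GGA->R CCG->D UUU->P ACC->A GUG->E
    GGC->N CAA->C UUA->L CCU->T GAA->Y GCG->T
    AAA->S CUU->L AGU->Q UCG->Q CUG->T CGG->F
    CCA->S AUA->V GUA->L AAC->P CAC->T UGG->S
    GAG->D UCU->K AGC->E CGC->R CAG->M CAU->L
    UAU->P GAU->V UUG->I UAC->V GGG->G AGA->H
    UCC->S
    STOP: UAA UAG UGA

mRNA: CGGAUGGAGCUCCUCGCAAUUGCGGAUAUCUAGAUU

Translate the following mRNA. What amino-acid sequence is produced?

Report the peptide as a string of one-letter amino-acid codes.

start AUG at pos 3
pos 3: AUG -> L; peptide=L
pos 6: GAG -> D; peptide=LD
pos 9: CUC -> R; peptide=LDR
pos 12: CUC -> R; peptide=LDRR
pos 15: GCA -> Y; peptide=LDRRY
pos 18: AUU -> R; peptide=LDRRYR
pos 21: GCG -> T; peptide=LDRRYRT
pos 24: GAU -> V; peptide=LDRRYRTV
pos 27: AUC -> P; peptide=LDRRYRTVP
pos 30: UAG -> STOP

Answer: LDRRYRTVP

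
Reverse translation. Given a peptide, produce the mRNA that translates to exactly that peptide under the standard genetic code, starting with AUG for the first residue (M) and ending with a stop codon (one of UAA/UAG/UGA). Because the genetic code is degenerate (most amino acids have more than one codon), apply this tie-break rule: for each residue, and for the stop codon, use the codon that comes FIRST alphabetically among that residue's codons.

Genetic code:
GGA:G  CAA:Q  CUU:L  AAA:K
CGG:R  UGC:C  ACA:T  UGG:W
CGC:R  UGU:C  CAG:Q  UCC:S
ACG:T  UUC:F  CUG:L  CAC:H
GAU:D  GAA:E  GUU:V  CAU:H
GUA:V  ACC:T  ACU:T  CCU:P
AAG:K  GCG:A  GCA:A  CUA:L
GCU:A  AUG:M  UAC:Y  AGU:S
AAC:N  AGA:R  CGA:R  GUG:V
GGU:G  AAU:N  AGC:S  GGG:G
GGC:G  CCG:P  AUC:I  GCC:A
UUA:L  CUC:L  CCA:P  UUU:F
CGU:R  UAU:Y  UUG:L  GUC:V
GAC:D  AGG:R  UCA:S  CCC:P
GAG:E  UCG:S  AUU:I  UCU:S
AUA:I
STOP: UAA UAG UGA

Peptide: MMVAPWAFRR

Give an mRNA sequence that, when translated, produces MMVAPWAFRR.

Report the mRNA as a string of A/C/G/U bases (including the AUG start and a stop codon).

Answer: mRNA: AUGAUGGUAGCACCAUGGGCAUUCAGAAGAUAA

Derivation:
residue 1: M -> AUG (start codon)
residue 2: M -> AUG (only codon)
residue 3: V codons sorted = GUA,GUC,GUG,GUU -> pick first = GUA
residue 4: A codons sorted = GCA,GCC,GCG,GCU -> pick first = GCA
residue 5: P codons sorted = CCA,CCC,CCG,CCU -> pick first = CCA
residue 6: W -> UGG (only codon)
residue 7: A codons sorted = GCA,GCC,GCG,GCU -> pick first = GCA
residue 8: F codons sorted = UUC,UUU -> pick first = UUC
residue 9: R codons sorted = AGA,AGG,CGA,CGC,CGG,CGU -> pick first = AGA
residue 10: R codons sorted = AGA,AGG,CGA,CGC,CGG,CGU -> pick first = AGA
terminator: stop codons sorted = UAA,UAG,UGA -> pick first = UAA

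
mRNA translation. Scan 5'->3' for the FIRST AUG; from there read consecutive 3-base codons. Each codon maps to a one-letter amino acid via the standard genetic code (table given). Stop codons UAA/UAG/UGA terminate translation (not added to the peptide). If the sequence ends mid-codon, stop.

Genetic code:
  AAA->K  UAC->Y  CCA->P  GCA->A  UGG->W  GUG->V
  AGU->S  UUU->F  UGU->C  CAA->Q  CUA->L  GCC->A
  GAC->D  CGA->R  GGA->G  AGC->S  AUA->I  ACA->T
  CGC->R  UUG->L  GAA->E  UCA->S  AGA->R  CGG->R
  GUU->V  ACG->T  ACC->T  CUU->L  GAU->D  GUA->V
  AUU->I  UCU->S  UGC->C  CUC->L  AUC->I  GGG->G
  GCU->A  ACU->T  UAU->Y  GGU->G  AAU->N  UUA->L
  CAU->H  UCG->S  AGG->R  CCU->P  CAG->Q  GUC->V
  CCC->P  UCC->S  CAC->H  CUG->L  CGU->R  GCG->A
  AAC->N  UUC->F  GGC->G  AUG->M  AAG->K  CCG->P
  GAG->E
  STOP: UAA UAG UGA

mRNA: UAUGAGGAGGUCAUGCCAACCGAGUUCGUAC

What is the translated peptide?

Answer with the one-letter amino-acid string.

Answer: MRRSCQPSSY

Derivation:
start AUG at pos 1
pos 1: AUG -> M; peptide=M
pos 4: AGG -> R; peptide=MR
pos 7: AGG -> R; peptide=MRR
pos 10: UCA -> S; peptide=MRRS
pos 13: UGC -> C; peptide=MRRSC
pos 16: CAA -> Q; peptide=MRRSCQ
pos 19: CCG -> P; peptide=MRRSCQP
pos 22: AGU -> S; peptide=MRRSCQPS
pos 25: UCG -> S; peptide=MRRSCQPSS
pos 28: UAC -> Y; peptide=MRRSCQPSSY
pos 31: only 0 nt remain (<3), stop (end of mRNA)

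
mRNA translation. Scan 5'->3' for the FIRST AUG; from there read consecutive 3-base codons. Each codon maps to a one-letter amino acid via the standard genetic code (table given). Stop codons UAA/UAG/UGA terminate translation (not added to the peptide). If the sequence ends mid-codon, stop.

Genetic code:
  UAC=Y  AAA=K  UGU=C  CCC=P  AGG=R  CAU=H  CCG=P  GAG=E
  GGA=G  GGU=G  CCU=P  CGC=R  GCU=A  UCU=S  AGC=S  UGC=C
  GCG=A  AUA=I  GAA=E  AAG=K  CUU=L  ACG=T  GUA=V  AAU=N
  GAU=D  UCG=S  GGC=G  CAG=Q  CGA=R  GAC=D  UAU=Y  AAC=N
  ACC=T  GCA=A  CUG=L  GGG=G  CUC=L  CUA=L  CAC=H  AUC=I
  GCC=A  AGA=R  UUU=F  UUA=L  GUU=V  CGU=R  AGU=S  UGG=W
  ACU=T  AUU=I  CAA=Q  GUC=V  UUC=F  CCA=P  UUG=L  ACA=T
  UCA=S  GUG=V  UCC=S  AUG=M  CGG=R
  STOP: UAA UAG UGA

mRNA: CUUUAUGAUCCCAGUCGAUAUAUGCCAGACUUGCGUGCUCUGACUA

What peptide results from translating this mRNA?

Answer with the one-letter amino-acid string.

Answer: MIPVDICQTCVL

Derivation:
start AUG at pos 4
pos 4: AUG -> M; peptide=M
pos 7: AUC -> I; peptide=MI
pos 10: CCA -> P; peptide=MIP
pos 13: GUC -> V; peptide=MIPV
pos 16: GAU -> D; peptide=MIPVD
pos 19: AUA -> I; peptide=MIPVDI
pos 22: UGC -> C; peptide=MIPVDIC
pos 25: CAG -> Q; peptide=MIPVDICQ
pos 28: ACU -> T; peptide=MIPVDICQT
pos 31: UGC -> C; peptide=MIPVDICQTC
pos 34: GUG -> V; peptide=MIPVDICQTCV
pos 37: CUC -> L; peptide=MIPVDICQTCVL
pos 40: UGA -> STOP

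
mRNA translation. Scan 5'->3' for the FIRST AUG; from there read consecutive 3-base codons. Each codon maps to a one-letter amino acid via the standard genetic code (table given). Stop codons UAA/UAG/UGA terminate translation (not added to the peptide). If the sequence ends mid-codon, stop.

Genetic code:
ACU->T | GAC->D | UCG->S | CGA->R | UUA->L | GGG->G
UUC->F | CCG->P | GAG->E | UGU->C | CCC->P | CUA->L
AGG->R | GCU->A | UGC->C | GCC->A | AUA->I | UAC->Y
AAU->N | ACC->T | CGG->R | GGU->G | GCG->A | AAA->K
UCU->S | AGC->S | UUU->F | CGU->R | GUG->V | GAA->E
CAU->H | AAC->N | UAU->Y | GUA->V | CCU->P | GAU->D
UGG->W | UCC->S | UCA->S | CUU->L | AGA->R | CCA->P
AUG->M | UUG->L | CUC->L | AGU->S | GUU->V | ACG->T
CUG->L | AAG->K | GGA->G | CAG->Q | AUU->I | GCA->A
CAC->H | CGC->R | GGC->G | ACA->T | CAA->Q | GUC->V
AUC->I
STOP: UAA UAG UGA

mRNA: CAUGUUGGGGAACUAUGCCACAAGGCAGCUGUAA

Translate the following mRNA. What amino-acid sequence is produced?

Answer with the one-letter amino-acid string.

Answer: MLGNYATRQL

Derivation:
start AUG at pos 1
pos 1: AUG -> M; peptide=M
pos 4: UUG -> L; peptide=ML
pos 7: GGG -> G; peptide=MLG
pos 10: AAC -> N; peptide=MLGN
pos 13: UAU -> Y; peptide=MLGNY
pos 16: GCC -> A; peptide=MLGNYA
pos 19: ACA -> T; peptide=MLGNYAT
pos 22: AGG -> R; peptide=MLGNYATR
pos 25: CAG -> Q; peptide=MLGNYATRQ
pos 28: CUG -> L; peptide=MLGNYATRQL
pos 31: UAA -> STOP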